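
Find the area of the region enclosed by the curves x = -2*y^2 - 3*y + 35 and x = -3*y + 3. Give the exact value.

512/3

Both boundary curves give x as a function of y, so integrate with respect to y. Setting them equal: -2*y^2 + 32 = 0, i.e. -2*(y - 4)*(y + 4) = 0, so they meet at y = -4, 4.
For y in [-4, 4], x = -2*y^2 - 3*y + 35 is on the right; area = ∫[-4,4] (-2*y^2 + 32) dy = 512/3.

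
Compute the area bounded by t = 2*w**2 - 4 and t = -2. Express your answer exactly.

8/3

Both boundary curves give t as a function of w, so integrate with respect to w. Setting them equal: 2*w**2 - 2 = 0, i.e. 2*(w - 1)*(w + 1) = 0, so they meet at w = -1, 1.
For w in [-1, 1], t = 2*w**2 - 4 is on the left; area = ∫[-1,1] (-(2*w**2 - 2)) dw = 8/3.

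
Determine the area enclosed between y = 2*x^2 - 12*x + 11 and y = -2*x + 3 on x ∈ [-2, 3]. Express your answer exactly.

The difference (2*x^2 - 12*x + 11) - (-2*x + 3) = 2*x^2 - 10*x + 8 changes sign at x = 1 inside [-2, 3], so split the integral there.
∫[-2,1] (2*x^2 - 10*x + 8) dx = 45.
∫[1,3] (2*x^2 - 10*x + 8) dx = -20/3; the area of that piece is 20/3.
Total area = 45 + 20/3 = 155/3.

155/3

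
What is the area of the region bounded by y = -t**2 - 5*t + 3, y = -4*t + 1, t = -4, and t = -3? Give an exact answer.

41/6

On [-4, -3], (-t**2 - 5*t + 3) - (-4*t + 1) = -t**2 - t + 2 is ≤ 0 throughout, so the area is a single integral of |-t**2 - t + 2|.
∫[-4,-3] (-t**2 - t + 2) dt = -41/6; the area of that piece is 41/6.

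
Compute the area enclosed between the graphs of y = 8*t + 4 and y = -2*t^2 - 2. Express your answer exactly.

Set the curves equal: 8*t + 4 = -2*t^2 - 2, so 2*t^2 + 8*t + 6 = 0, which factors as 2*(t + 1)*(t + 3) = 0. The curves meet at t = -3, -1.
On [-3, -1], y = -2*t^2 - 2 is on top; that piece has area ∫[-3,-1] (-(2*t^2 + 8*t + 6)) dt = 8/3.

8/3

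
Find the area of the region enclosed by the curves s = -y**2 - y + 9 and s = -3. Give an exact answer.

Both boundary curves give s as a function of y, so integrate with respect to y. Setting them equal: -y**2 - y + 12 = 0, i.e. -(y - 3)*(y + 4) = 0, so they meet at y = -4, 3.
For y in [-4, 3], s = -y**2 - y + 9 is on the right; area = ∫[-4,3] (-y**2 - y + 12) dy = 343/6.

343/6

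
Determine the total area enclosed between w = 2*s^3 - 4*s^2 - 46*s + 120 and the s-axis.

The curve meets the s-axis where 2*s^3 - 4*s^2 - 46*s + 120 = 0, i.e. 2*(s - 4)*(s - 3)*(s + 5) = 0, at s = -5, 3, 4.
On [-5, 3] the curve lies above the axis; ∫[-5,3] (2*s^3 - 4*s^2 - 46*s + 120) ds = 2560/3, giving area 2560/3.
On [3, 4] the curve lies below the axis; ∫[3,4] (2*s^3 - 4*s^2 - 46*s + 120) ds = -17/6, giving area 17/6.
Total area = 2560/3 + 17/6 = 5137/6.

5137/6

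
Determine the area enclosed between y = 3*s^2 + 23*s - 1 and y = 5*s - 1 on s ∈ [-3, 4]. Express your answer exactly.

The difference (3*s^2 + 23*s - 1) - (5*s - 1) = 3*s^2 + 18*s changes sign at s = 0 inside [-3, 4], so split the integral there.
∫[-3,0] (3*s^2 + 18*s) ds = -54; the area of that piece is 54.
∫[0,4] (3*s^2 + 18*s) ds = 208.
Total area = 54 + 208 = 262.

262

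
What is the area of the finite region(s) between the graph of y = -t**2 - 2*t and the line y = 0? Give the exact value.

The curve meets the t-axis where -t**2 - 2*t = 0, i.e. -t*(t + 2) = 0, at t = -2, 0.
On [-2, 0] the curve lies above the axis; ∫[-2,0] (-t**2 - 2*t) dt = 4/3, giving area 4/3.

4/3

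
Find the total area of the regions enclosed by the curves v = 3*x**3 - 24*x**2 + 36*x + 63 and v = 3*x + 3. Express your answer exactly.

443/2

Set the curves equal: 3*x**3 - 24*x**2 + 36*x + 63 = 3*x + 3, so 3*x**3 - 24*x**2 + 33*x + 60 = 0, which factors as 3*(x - 5)*(x - 4)*(x + 1) = 0. The curves meet at x = -1, 4, 5.
On [-1, 4], v = 3*x**3 - 24*x**2 + 36*x + 63 is on top; that piece has area ∫[-1,4] (3*x**3 - 24*x**2 + 33*x + 60) dx = 875/4.
On [4, 5], v = 3*x + 3 is on top; that piece has area ∫[4,5] (-(3*x**3 - 24*x**2 + 33*x + 60)) dx = 11/4.
Total enclosed area = 875/4 + 11/4 = 443/2.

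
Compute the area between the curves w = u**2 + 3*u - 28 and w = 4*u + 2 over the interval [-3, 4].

1099/6

On [-3, 4], (u**2 + 3*u - 28) - (4*u + 2) = u**2 - u - 30 is ≤ 0 throughout, so the area is a single integral of |u**2 - u - 30|.
∫[-3,4] (u**2 - u - 30) du = -1099/6; the area of that piece is 1099/6.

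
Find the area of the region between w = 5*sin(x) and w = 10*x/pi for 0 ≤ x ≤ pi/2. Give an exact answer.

On [0, pi/2], (5*sin(x)) - (10*x/pi) = -10*x/pi + 5*sin(x) is ≥ 0 throughout, so the area is a single integral of |-10*x/pi + 5*sin(x)|.
∫[0,pi/2] (-10*x/pi + 5*sin(x)) dx = 5 - 5*pi/4.

5 - 5*pi/4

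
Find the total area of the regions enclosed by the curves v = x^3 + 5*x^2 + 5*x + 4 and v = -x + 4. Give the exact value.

37/12

Set the curves equal: x^3 + 5*x^2 + 5*x + 4 = -x + 4, so x^3 + 5*x^2 + 6*x = 0, which factors as x*(x + 2)*(x + 3) = 0. The curves meet at x = -3, -2, 0.
On [-3, -2], v = x^3 + 5*x^2 + 5*x + 4 is on top; that piece has area ∫[-3,-2] (x^3 + 5*x^2 + 6*x) dx = 5/12.
On [-2, 0], v = -x + 4 is on top; that piece has area ∫[-2,0] (-(x^3 + 5*x^2 + 6*x)) dx = 8/3.
Total enclosed area = 5/12 + 8/3 = 37/12.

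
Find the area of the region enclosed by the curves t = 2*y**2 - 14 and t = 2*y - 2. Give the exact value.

Both boundary curves give t as a function of y, so integrate with respect to y. Setting them equal: 2*y**2 - 2*y - 12 = 0, i.e. 2*(y - 3)*(y + 2) = 0, so they meet at y = -2, 3.
For y in [-2, 3], t = 2*y**2 - 14 is on the left; area = ∫[-2,3] (-(2*y**2 - 2*y - 12)) dy = 125/3.

125/3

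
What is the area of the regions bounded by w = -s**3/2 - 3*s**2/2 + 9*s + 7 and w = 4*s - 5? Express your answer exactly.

407/8

Set the curves equal: -s**3/2 - 3*s**2/2 + 9*s + 7 = 4*s - 5, so -s**3/2 - 3*s**2/2 + 5*s + 12 = 0, which factors as -(s - 3)*(s + 2)*(s + 4)/2 = 0. The curves meet at s = -4, -2, 3.
On [-4, -2], w = 4*s - 5 is on top; that piece has area ∫[-4,-2] (-(-s**3/2 - 3*s**2/2 + 5*s + 12)) ds = 4.
On [-2, 3], w = -s**3/2 - 3*s**2/2 + 9*s + 7 is on top; that piece has area ∫[-2,3] (-s**3/2 - 3*s**2/2 + 5*s + 12) ds = 375/8.
Total enclosed area = 4 + 375/8 = 407/8.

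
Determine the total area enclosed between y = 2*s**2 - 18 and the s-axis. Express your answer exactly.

The curve meets the s-axis where 2*s**2 - 18 = 0, i.e. 2*(s - 3)*(s + 3) = 0, at s = -3, 3.
On [-3, 3] the curve lies below the axis; ∫[-3,3] (2*s**2 - 18) ds = -72, giving area 72.

72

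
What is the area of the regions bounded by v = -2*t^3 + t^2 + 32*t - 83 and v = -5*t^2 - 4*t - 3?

Set the curves equal: -2*t^3 + t^2 + 32*t - 83 = -5*t^2 - 4*t - 3, so -2*t^3 + 6*t^2 + 36*t - 80 = 0, which factors as -2*(t - 5)*(t - 2)*(t + 4) = 0. The curves meet at t = -4, 2, 5.
On [-4, 2], v = -5*t^2 - 4*t - 3 is on top; that piece has area ∫[-4,2] (-(-2*t^3 + 6*t^2 + 36*t - 80)) dt = 432.
On [2, 5], v = -2*t^3 + t^2 + 32*t - 83 is on top; that piece has area ∫[2,5] (-2*t^3 + 6*t^2 + 36*t - 80) dt = 135/2.
Total enclosed area = 432 + 135/2 = 999/2.

999/2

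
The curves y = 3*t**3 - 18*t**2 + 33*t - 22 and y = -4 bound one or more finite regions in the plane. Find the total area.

3/2

Set the curves equal: 3*t**3 - 18*t**2 + 33*t - 22 = -4, so 3*t**3 - 18*t**2 + 33*t - 18 = 0, which factors as 3*(t - 3)*(t - 2)*(t - 1) = 0. The curves meet at t = 1, 2, 3.
On [1, 2], y = 3*t**3 - 18*t**2 + 33*t - 22 is on top; that piece has area ∫[1,2] (3*t**3 - 18*t**2 + 33*t - 18) dt = 3/4.
On [2, 3], y = -4 is on top; that piece has area ∫[2,3] (-(3*t**3 - 18*t**2 + 33*t - 18)) dt = 3/4.
Total enclosed area = 3/4 + 3/4 = 3/2.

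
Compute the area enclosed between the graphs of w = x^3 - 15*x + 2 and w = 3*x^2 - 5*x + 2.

407/4

Set the curves equal: x^3 - 15*x + 2 = 3*x^2 - 5*x + 2, so x^3 - 3*x^2 - 10*x = 0, which factors as x*(x - 5)*(x + 2) = 0. The curves meet at x = -2, 0, 5.
On [-2, 0], w = x^3 - 15*x + 2 is on top; that piece has area ∫[-2,0] (x^3 - 3*x^2 - 10*x) dx = 8.
On [0, 5], w = 3*x^2 - 5*x + 2 is on top; that piece has area ∫[0,5] (-(x^3 - 3*x^2 - 10*x)) dx = 375/4.
Total enclosed area = 8 + 375/4 = 407/4.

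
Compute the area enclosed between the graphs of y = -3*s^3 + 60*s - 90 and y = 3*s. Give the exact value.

1551/2

Set the curves equal: -3*s^3 + 60*s - 90 = 3*s, so -3*s^3 + 57*s - 90 = 0, which factors as -3*(s - 3)*(s - 2)*(s + 5) = 0. The curves meet at s = -5, 2, 3.
On [-5, 2], y = 3*s is on top; that piece has area ∫[-5,2] (-(-3*s^3 + 57*s - 90)) ds = 3087/4.
On [2, 3], y = -3*s^3 + 60*s - 90 is on top; that piece has area ∫[2,3] (-3*s^3 + 57*s - 90) ds = 15/4.
Total enclosed area = 3087/4 + 15/4 = 1551/2.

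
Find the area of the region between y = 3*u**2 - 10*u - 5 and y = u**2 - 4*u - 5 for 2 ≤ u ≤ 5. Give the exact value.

59/3

The difference (3*u**2 - 10*u - 5) - (u**2 - 4*u - 5) = 2*u**2 - 6*u changes sign at u = 3 inside [2, 5], so split the integral there.
∫[2,3] (2*u**2 - 6*u) du = -7/3; the area of that piece is 7/3.
∫[3,5] (2*u**2 - 6*u) du = 52/3.
Total area = 7/3 + 52/3 = 59/3.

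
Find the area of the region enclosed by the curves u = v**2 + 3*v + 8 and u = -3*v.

Both boundary curves give u as a function of v, so integrate with respect to v. Setting them equal: v**2 + 6*v + 8 = 0, i.e. (v + 2)*(v + 4) = 0, so they meet at v = -4, -2.
For v in [-4, -2], u = v**2 + 3*v + 8 is on the left; area = ∫[-4,-2] (-(v**2 + 6*v + 8)) dv = 4/3.

4/3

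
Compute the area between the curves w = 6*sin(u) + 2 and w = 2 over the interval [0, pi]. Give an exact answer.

On [0, pi], (6*sin(u) + 2) - (2) = 6*sin(u) is ≥ 0 throughout, so the area is a single integral of |6*sin(u)|.
∫[0,pi] (6*sin(u)) du = 12.

12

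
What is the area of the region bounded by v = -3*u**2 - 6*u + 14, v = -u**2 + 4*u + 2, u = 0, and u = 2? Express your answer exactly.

The difference (-3*u**2 - 6*u + 14) - (-u**2 + 4*u + 2) = -2*u**2 - 10*u + 12 changes sign at u = 1 inside [0, 2], so split the integral there.
∫[0,1] (-2*u**2 - 10*u + 12) du = 19/3.
∫[1,2] (-2*u**2 - 10*u + 12) du = -23/3; the area of that piece is 23/3.
Total area = 19/3 + 23/3 = 14.

14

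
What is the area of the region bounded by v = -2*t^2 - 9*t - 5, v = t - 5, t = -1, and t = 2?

The difference (-2*t^2 - 9*t - 5) - (t - 5) = -2*t^2 - 10*t changes sign at t = 0 inside [-1, 2], so split the integral there.
∫[-1,0] (-2*t^2 - 10*t) dt = 13/3.
∫[0,2] (-2*t^2 - 10*t) dt = -76/3; the area of that piece is 76/3.
Total area = 13/3 + 76/3 = 89/3.

89/3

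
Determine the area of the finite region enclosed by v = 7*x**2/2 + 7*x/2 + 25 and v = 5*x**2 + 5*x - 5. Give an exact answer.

Set the curves equal: 7*x**2/2 + 7*x/2 + 25 = 5*x**2 + 5*x - 5, so -3*x**2/2 - 3*x/2 + 30 = 0, which factors as -3*(x - 4)*(x + 5)/2 = 0. The curves meet at x = -5, 4.
On [-5, 4], v = 7*x**2/2 + 7*x/2 + 25 is on top; that piece has area ∫[-5,4] (-3*x**2/2 - 3*x/2 + 30) dx = 729/4.

729/4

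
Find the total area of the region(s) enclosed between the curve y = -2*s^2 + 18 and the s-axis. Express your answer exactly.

The curve meets the s-axis where -2*s^2 + 18 = 0, i.e. -2*(s - 3)*(s + 3) = 0, at s = -3, 3.
On [-3, 3] the curve lies above the axis; ∫[-3,3] (-2*s^2 + 18) ds = 72, giving area 72.

72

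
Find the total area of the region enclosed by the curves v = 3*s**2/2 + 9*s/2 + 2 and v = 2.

Set the curves equal: 3*s**2/2 + 9*s/2 + 2 = 2, so 3*s**2/2 + 9*s/2 = 0, which factors as 3*s*(s + 3)/2 = 0. The curves meet at s = -3, 0.
On [-3, 0], v = 2 is on top; that piece has area ∫[-3,0] (-(3*s**2/2 + 9*s/2)) ds = 27/4.

27/4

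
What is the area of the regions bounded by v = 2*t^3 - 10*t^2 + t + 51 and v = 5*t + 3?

443/3

Set the curves equal: 2*t^3 - 10*t^2 + t + 51 = 5*t + 3, so 2*t^3 - 10*t^2 - 4*t + 48 = 0, which factors as 2*(t - 4)*(t - 3)*(t + 2) = 0. The curves meet at t = -2, 3, 4.
On [-2, 3], v = 2*t^3 - 10*t^2 + t + 51 is on top; that piece has area ∫[-2,3] (2*t^3 - 10*t^2 - 4*t + 48) dt = 875/6.
On [3, 4], v = 5*t + 3 is on top; that piece has area ∫[3,4] (-(2*t^3 - 10*t^2 - 4*t + 48)) dt = 11/6.
Total enclosed area = 875/6 + 11/6 = 443/3.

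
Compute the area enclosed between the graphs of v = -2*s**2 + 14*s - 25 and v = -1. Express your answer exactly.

Set the curves equal: -2*s**2 + 14*s - 25 = -1, so -2*s**2 + 14*s - 24 = 0, which factors as -2*(s - 4)*(s - 3) = 0. The curves meet at s = 3, 4.
On [3, 4], v = -2*s**2 + 14*s - 25 is on top; that piece has area ∫[3,4] (-2*s**2 + 14*s - 24) ds = 1/3.

1/3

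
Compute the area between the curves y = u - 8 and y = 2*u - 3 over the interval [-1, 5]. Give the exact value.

42

On [-1, 5], (u - 8) - (2*u - 3) = -u - 5 is ≤ 0 throughout, so the area is a single integral of |-u - 5|.
∫[-1,5] (-u - 5) du = -42; the area of that piece is 42.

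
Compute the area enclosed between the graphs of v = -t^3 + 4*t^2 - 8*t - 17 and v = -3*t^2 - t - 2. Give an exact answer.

Set the curves equal: -t^3 + 4*t^2 - 8*t - 17 = -3*t^2 - t - 2, so -t^3 + 7*t^2 - 7*t - 15 = 0, which factors as -(t - 5)*(t - 3)*(t + 1) = 0. The curves meet at t = -1, 3, 5.
On [-1, 3], v = -3*t^2 - t - 2 is on top; that piece has area ∫[-1,3] (-(-t^3 + 7*t^2 - 7*t - 15)) dt = 128/3.
On [3, 5], v = -t^3 + 4*t^2 - 8*t - 17 is on top; that piece has area ∫[3,5] (-t^3 + 7*t^2 - 7*t - 15) dt = 20/3.
Total enclosed area = 128/3 + 20/3 = 148/3.

148/3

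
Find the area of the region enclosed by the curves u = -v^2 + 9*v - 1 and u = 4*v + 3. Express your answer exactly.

9/2

Both boundary curves give u as a function of v, so integrate with respect to v. Setting them equal: -v^2 + 5*v - 4 = 0, i.e. -(v - 4)*(v - 1) = 0, so they meet at v = 1, 4.
For v in [1, 4], u = -v^2 + 9*v - 1 is on the right; area = ∫[1,4] (-v^2 + 5*v - 4) dv = 9/2.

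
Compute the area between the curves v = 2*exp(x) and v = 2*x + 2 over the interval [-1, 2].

-9 - 2*exp(-1) + 2*exp(2)

On [-1, 2], (2*exp(x)) - (2*x + 2) = -2*x + 2*exp(x) - 2 is ≥ 0 throughout, so the area is a single integral of |-2*x + 2*exp(x) - 2|.
∫[-1,2] (-2*x + 2*exp(x) - 2) dx = -9 - 2*exp(-1) + 2*exp(2).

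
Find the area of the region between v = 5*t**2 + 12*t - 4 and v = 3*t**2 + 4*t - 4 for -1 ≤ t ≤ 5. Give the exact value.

560/3

The difference (5*t**2 + 12*t - 4) - (3*t**2 + 4*t - 4) = 2*t**2 + 8*t changes sign at t = 0 inside [-1, 5], so split the integral there.
∫[-1,0] (2*t**2 + 8*t) dt = -10/3; the area of that piece is 10/3.
∫[0,5] (2*t**2 + 8*t) dt = 550/3.
Total area = 10/3 + 550/3 = 560/3.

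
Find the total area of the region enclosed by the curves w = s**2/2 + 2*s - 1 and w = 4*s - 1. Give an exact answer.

Set the curves equal: s**2/2 + 2*s - 1 = 4*s - 1, so s**2/2 - 2*s = 0, which factors as s*(s - 4)/2 = 0. The curves meet at s = 0, 4.
On [0, 4], w = 4*s - 1 is on top; that piece has area ∫[0,4] (-(s**2/2 - 2*s)) ds = 16/3.

16/3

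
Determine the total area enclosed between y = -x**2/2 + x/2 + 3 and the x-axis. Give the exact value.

The curve meets the x-axis where -x**2/2 + x/2 + 3 = 0, i.e. -(x - 3)*(x + 2)/2 = 0, at x = -2, 3.
On [-2, 3] the curve lies above the axis; ∫[-2,3] (-x**2/2 + x/2 + 3) dx = 125/12, giving area 125/12.

125/12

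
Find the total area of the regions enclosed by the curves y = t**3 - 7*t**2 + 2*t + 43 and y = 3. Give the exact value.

1741/12

Set the curves equal: t**3 - 7*t**2 + 2*t + 43 = 3, so t**3 - 7*t**2 + 2*t + 40 = 0, which factors as (t - 5)*(t - 4)*(t + 2) = 0. The curves meet at t = -2, 4, 5.
On [-2, 4], y = t**3 - 7*t**2 + 2*t + 43 is on top; that piece has area ∫[-2,4] (t**3 - 7*t**2 + 2*t + 40) dt = 144.
On [4, 5], y = 3 is on top; that piece has area ∫[4,5] (-(t**3 - 7*t**2 + 2*t + 40)) dt = 13/12.
Total enclosed area = 144 + 13/12 = 1741/12.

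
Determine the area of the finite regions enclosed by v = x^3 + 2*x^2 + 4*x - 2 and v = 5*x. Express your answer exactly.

Set the curves equal: x^3 + 2*x^2 + 4*x - 2 = 5*x, so x^3 + 2*x^2 - x - 2 = 0, which factors as (x - 1)*(x + 1)*(x + 2) = 0. The curves meet at x = -2, -1, 1.
On [-2, -1], v = x^3 + 2*x^2 + 4*x - 2 is on top; that piece has area ∫[-2,-1] (x^3 + 2*x^2 - x - 2) dx = 5/12.
On [-1, 1], v = 5*x is on top; that piece has area ∫[-1,1] (-(x^3 + 2*x^2 - x - 2)) dx = 8/3.
Total enclosed area = 5/12 + 8/3 = 37/12.

37/12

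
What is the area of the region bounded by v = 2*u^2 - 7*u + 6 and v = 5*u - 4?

64/3

Set the curves equal: 2*u^2 - 7*u + 6 = 5*u - 4, so 2*u^2 - 12*u + 10 = 0, which factors as 2*(u - 5)*(u - 1) = 0. The curves meet at u = 1, 5.
On [1, 5], v = 5*u - 4 is on top; that piece has area ∫[1,5] (-(2*u^2 - 12*u + 10)) du = 64/3.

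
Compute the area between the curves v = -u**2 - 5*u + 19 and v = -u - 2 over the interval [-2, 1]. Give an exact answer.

66

On [-2, 1], (-u**2 - 5*u + 19) - (-u - 2) = -u**2 - 4*u + 21 is ≥ 0 throughout, so the area is a single integral of |-u**2 - 4*u + 21|.
∫[-2,1] (-u**2 - 4*u + 21) du = 66.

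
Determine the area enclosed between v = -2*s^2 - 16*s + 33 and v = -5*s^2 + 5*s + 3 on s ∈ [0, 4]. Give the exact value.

The difference (-2*s^2 - 16*s + 33) - (-5*s^2 + 5*s + 3) = 3*s^2 - 21*s + 30 changes sign at s = 2 inside [0, 4], so split the integral there.
∫[0,2] (3*s^2 - 21*s + 30) ds = 26.
∫[2,4] (3*s^2 - 21*s + 30) ds = -10; the area of that piece is 10.
Total area = 26 + 10 = 36.

36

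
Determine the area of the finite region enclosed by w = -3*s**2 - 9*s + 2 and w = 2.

27/2

Set the curves equal: -3*s**2 - 9*s + 2 = 2, so -3*s**2 - 9*s = 0, which factors as -3*s*(s + 3) = 0. The curves meet at s = -3, 0.
On [-3, 0], w = -3*s**2 - 9*s + 2 is on top; that piece has area ∫[-3,0] (-3*s**2 - 9*s) ds = 27/2.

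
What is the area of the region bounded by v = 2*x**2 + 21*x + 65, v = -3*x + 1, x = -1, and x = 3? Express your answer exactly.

On [-1, 3], (2*x**2 + 21*x + 65) - (-3*x + 1) = 2*x**2 + 24*x + 64 is ≥ 0 throughout, so the area is a single integral of |2*x**2 + 24*x + 64|.
∫[-1,3] (2*x**2 + 24*x + 64) dx = 1112/3.

1112/3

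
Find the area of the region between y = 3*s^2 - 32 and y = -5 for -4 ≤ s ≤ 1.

90

The difference (3*s^2 - 32) - (-5) = 3*s^2 - 27 changes sign at s = -3 inside [-4, 1], so split the integral there.
∫[-4,-3] (3*s^2 - 27) ds = 10.
∫[-3,1] (3*s^2 - 27) ds = -80; the area of that piece is 80.
Total area = 10 + 80 = 90.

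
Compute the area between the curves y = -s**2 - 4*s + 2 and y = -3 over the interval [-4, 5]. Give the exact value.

The difference (-s**2 - 4*s + 2) - (-3) = -s**2 - 4*s + 5 changes sign at s = 1 inside [-4, 5], so split the integral there.
∫[-4,1] (-s**2 - 4*s + 5) ds = 100/3.
∫[1,5] (-s**2 - 4*s + 5) ds = -208/3; the area of that piece is 208/3.
Total area = 100/3 + 208/3 = 308/3.

308/3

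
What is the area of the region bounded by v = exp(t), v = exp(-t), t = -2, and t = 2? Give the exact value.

The difference (exp(t)) - (exp(-t)) = exp(t) - exp(-t) changes sign at t = 0 inside [-2, 2], so split the integral there.
∫[-2,0] (exp(t) - exp(-t)) dt = -exp(2) - exp(-2) + 2; the area of that piece is -2 + exp(-2) + exp(2).
∫[0,2] (exp(t) - exp(-t)) dt = -2 + exp(-2) + exp(2).
Total area = (-2 + exp(-2) + exp(2)) + (-2 + exp(-2) + exp(2)) = -4 + 2*exp(-2) + 2*exp(2).

-4 + 2*exp(-2) + 2*exp(2)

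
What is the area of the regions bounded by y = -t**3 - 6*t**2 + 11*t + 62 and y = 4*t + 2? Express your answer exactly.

517/2

Set the curves equal: -t**3 - 6*t**2 + 11*t + 62 = 4*t + 2, so -t**3 - 6*t**2 + 7*t + 60 = 0, which factors as -(t - 3)*(t + 4)*(t + 5) = 0. The curves meet at t = -5, -4, 3.
On [-5, -4], y = 4*t + 2 is on top; that piece has area ∫[-5,-4] (-(-t**3 - 6*t**2 + 7*t + 60)) dt = 5/4.
On [-4, 3], y = -t**3 - 6*t**2 + 11*t + 62 is on top; that piece has area ∫[-4,3] (-t**3 - 6*t**2 + 7*t + 60) dt = 1029/4.
Total enclosed area = 5/4 + 1029/4 = 517/2.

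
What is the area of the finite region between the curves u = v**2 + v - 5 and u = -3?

9/2

Both boundary curves give u as a function of v, so integrate with respect to v. Setting them equal: v**2 + v - 2 = 0, i.e. (v - 1)*(v + 2) = 0, so they meet at v = -2, 1.
For v in [-2, 1], u = v**2 + v - 5 is on the left; area = ∫[-2,1] (-(v**2 + v - 2)) dv = 9/2.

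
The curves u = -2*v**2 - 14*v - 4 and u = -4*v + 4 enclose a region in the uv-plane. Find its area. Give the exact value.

9

Both boundary curves give u as a function of v, so integrate with respect to v. Setting them equal: -2*v**2 - 10*v - 8 = 0, i.e. -2*(v + 1)*(v + 4) = 0, so they meet at v = -4, -1.
For v in [-4, -1], u = -2*v**2 - 14*v - 4 is on the right; area = ∫[-4,-1] (-2*v**2 - 10*v - 8) dv = 9.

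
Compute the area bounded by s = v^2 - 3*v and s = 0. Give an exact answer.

Both boundary curves give s as a function of v, so integrate with respect to v. Setting them equal: v^2 - 3*v = 0, i.e. v*(v - 3) = 0, so they meet at v = 0, 3.
For v in [0, 3], s = v^2 - 3*v is on the left; area = ∫[0,3] (-(v^2 - 3*v)) dv = 9/2.

9/2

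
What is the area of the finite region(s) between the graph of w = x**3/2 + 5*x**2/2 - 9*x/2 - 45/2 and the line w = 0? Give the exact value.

284/3

The curve meets the x-axis where x**3/2 + 5*x**2/2 - 9*x/2 - 45/2 = 0, i.e. (x - 3)*(x + 3)*(x + 5)/2 = 0, at x = -5, -3, 3.
On [-5, -3] the curve lies above the axis; ∫[-5,-3] (x**3/2 + 5*x**2/2 - 9*x/2 - 45/2) dx = 14/3, giving area 14/3.
On [-3, 3] the curve lies below the axis; ∫[-3,3] (x**3/2 + 5*x**2/2 - 9*x/2 - 45/2) dx = -90, giving area 90.
Total area = 14/3 + 90 = 284/3.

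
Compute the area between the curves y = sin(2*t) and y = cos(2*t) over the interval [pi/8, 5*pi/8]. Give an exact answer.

sqrt(2)

On [pi/8, 5*pi/8], (sin(2*t)) - (cos(2*t)) = sin(2*t) - cos(2*t) is ≥ 0 throughout, so the area is a single integral of |sin(2*t) - cos(2*t)|.
∫[pi/8,5*pi/8] (sin(2*t) - cos(2*t)) dt = sqrt(2).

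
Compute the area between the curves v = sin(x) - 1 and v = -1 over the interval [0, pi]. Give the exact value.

2

On [0, pi], (sin(x) - 1) - (-1) = sin(x) is ≥ 0 throughout, so the area is a single integral of |sin(x)|.
∫[0,pi] (sin(x)) dx = 2.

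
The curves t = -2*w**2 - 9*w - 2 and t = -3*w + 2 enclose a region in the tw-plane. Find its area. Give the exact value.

1/3

Both boundary curves give t as a function of w, so integrate with respect to w. Setting them equal: -2*w**2 - 6*w - 4 = 0, i.e. -2*(w + 1)*(w + 2) = 0, so they meet at w = -2, -1.
For w in [-2, -1], t = -2*w**2 - 9*w - 2 is on the right; area = ∫[-2,-1] (-2*w**2 - 6*w - 4) dw = 1/3.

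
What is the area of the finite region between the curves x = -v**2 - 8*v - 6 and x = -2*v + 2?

Both boundary curves give x as a function of v, so integrate with respect to v. Setting them equal: -v**2 - 6*v - 8 = 0, i.e. -(v + 2)*(v + 4) = 0, so they meet at v = -4, -2.
For v in [-4, -2], x = -v**2 - 8*v - 6 is on the right; area = ∫[-4,-2] (-v**2 - 6*v - 8) dv = 4/3.

4/3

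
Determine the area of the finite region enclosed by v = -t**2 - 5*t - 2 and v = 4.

Set the curves equal: -t**2 - 5*t - 2 = 4, so -t**2 - 5*t - 6 = 0, which factors as -(t + 2)*(t + 3) = 0. The curves meet at t = -3, -2.
On [-3, -2], v = -t**2 - 5*t - 2 is on top; that piece has area ∫[-3,-2] (-t**2 - 5*t - 6) dt = 1/6.

1/6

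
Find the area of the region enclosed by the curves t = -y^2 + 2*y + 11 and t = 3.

36

Both boundary curves give t as a function of y, so integrate with respect to y. Setting them equal: -y^2 + 2*y + 8 = 0, i.e. -(y - 4)*(y + 2) = 0, so they meet at y = -2, 4.
For y in [-2, 4], t = -y^2 + 2*y + 11 is on the right; area = ∫[-2,4] (-y^2 + 2*y + 8) dy = 36.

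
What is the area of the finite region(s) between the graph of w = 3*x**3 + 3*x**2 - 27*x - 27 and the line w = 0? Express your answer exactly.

The curve meets the x-axis where 3*x**3 + 3*x**2 - 27*x - 27 = 0, i.e. 3*(x - 3)*(x + 1)*(x + 3) = 0, at x = -3, -1, 3.
On [-3, -1] the curve lies above the axis; ∫[-3,-1] (3*x**3 + 3*x**2 - 27*x - 27) dx = 20, giving area 20.
On [-1, 3] the curve lies below the axis; ∫[-1,3] (3*x**3 + 3*x**2 - 27*x - 27) dx = -128, giving area 128.
Total area = 20 + 128 = 148.

148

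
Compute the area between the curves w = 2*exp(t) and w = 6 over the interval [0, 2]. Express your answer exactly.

The difference (2*exp(t)) - (6) = 2*exp(t) - 6 changes sign at t = log(3) inside [0, 2], so split the integral there.
∫[0,log(3)] (2*exp(t) - 6) dt = 4 - log(729); the area of that piece is -4 + log(729).
∫[log(3),2] (2*exp(t) - 6) dt = -18 + 6*log(3) + 2*exp(2).
Total area = (-4 + log(729)) + (-18 + 6*log(3) + 2*exp(2)) = -22 + 12*log(3) + 2*exp(2).

-22 + 12*log(3) + 2*exp(2)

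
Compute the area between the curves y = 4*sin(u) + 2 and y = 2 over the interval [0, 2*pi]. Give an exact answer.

16

The difference (4*sin(u) + 2) - (2) = 4*sin(u) changes sign at u = pi inside [0, 2*pi], so split the integral there.
∫[0,pi] (4*sin(u)) du = 8.
∫[pi,2*pi] (4*sin(u)) du = -8; the area of that piece is 8.
Total area = 8 + 8 = 16.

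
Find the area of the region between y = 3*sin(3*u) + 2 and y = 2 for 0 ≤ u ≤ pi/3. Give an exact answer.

2

On [0, pi/3], (3*sin(3*u) + 2) - (2) = 3*sin(3*u) is ≥ 0 throughout, so the area is a single integral of |3*sin(3*u)|.
∫[0,pi/3] (3*sin(3*u)) du = 2.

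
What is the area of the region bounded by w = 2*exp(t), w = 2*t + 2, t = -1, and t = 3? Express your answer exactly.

On [-1, 3], (2*exp(t)) - (2*t + 2) = -2*t + 2*exp(t) - 2 is ≥ 0 throughout, so the area is a single integral of |-2*t + 2*exp(t) - 2|.
∫[-1,3] (-2*t + 2*exp(t) - 2) dt = -16 - 2*exp(-1) + 2*exp(3).

-16 - 2*exp(-1) + 2*exp(3)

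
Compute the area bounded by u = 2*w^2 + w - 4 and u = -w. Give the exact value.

9

Both boundary curves give u as a function of w, so integrate with respect to w. Setting them equal: 2*w^2 + 2*w - 4 = 0, i.e. 2*(w - 1)*(w + 2) = 0, so they meet at w = -2, 1.
For w in [-2, 1], u = 2*w^2 + w - 4 is on the left; area = ∫[-2,1] (-(2*w^2 + 2*w - 4)) dw = 9.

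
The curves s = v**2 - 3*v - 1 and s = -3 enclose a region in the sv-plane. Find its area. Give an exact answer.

Both boundary curves give s as a function of v, so integrate with respect to v. Setting them equal: v**2 - 3*v + 2 = 0, i.e. (v - 2)*(v - 1) = 0, so they meet at v = 1, 2.
For v in [1, 2], s = v**2 - 3*v - 1 is on the left; area = ∫[1,2] (-(v**2 - 3*v + 2)) dv = 1/6.

1/6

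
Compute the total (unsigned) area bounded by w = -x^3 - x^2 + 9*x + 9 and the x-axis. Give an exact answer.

148/3

The curve meets the x-axis where -x^3 - x^2 + 9*x + 9 = 0, i.e. -(x - 3)*(x + 1)*(x + 3) = 0, at x = -3, -1, 3.
On [-3, -1] the curve lies below the axis; ∫[-3,-1] (-x^3 - x^2 + 9*x + 9) dx = -20/3, giving area 20/3.
On [-1, 3] the curve lies above the axis; ∫[-1,3] (-x^3 - x^2 + 9*x + 9) dx = 128/3, giving area 128/3.
Total area = 20/3 + 128/3 = 148/3.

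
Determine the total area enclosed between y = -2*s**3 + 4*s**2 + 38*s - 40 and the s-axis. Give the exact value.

2521/6

The curve meets the s-axis where -2*s**3 + 4*s**2 + 38*s - 40 = 0, i.e. -2*(s - 5)*(s - 1)*(s + 4) = 0, at s = -4, 1, 5.
On [-4, 1] the curve lies below the axis; ∫[-4,1] (-2*s**3 + 4*s**2 + 38*s - 40) ds = -1625/6, giving area 1625/6.
On [1, 5] the curve lies above the axis; ∫[1,5] (-2*s**3 + 4*s**2 + 38*s - 40) ds = 448/3, giving area 448/3.
Total area = 1625/6 + 448/3 = 2521/6.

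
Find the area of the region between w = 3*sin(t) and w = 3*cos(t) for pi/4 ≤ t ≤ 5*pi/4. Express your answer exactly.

On [pi/4, 5*pi/4], (3*sin(t)) - (3*cos(t)) = 3*sin(t) - 3*cos(t) is ≥ 0 throughout, so the area is a single integral of |3*sin(t) - 3*cos(t)|.
∫[pi/4,5*pi/4] (3*sin(t) - 3*cos(t)) dt = 6*sqrt(2).

6*sqrt(2)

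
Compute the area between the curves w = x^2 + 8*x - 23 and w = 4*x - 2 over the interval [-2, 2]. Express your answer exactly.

236/3

On [-2, 2], (x^2 + 8*x - 23) - (4*x - 2) = x^2 + 4*x - 21 is ≤ 0 throughout, so the area is a single integral of |x^2 + 4*x - 21|.
∫[-2,2] (x^2 + 4*x - 21) dx = -236/3; the area of that piece is 236/3.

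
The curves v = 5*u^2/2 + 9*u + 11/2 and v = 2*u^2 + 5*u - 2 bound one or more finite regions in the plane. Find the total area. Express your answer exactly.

2/3

Set the curves equal: 5*u^2/2 + 9*u + 11/2 = 2*u^2 + 5*u - 2, so u^2/2 + 4*u + 15/2 = 0, which factors as (u + 3)*(u + 5)/2 = 0. The curves meet at u = -5, -3.
On [-5, -3], v = 2*u^2 + 5*u - 2 is on top; that piece has area ∫[-5,-3] (-(u^2/2 + 4*u + 15/2)) du = 2/3.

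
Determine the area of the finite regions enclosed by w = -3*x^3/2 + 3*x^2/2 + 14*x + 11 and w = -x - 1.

Set the curves equal: -3*x^3/2 + 3*x^2/2 + 14*x + 11 = -x - 1, so -3*x^3/2 + 3*x^2/2 + 15*x + 12 = 0, which factors as -3*(x - 4)*(x + 1)*(x + 2)/2 = 0. The curves meet at x = -2, -1, 4.
On [-2, -1], w = -x - 1 is on top; that piece has area ∫[-2,-1] (-(-3*x^3/2 + 3*x^2/2 + 15*x + 12)) dx = 11/8.
On [-1, 4], w = -3*x^3/2 + 3*x^2/2 + 14*x + 11 is on top; that piece has area ∫[-1,4] (-3*x^3/2 + 3*x^2/2 + 15*x + 12) dx = 875/8.
Total enclosed area = 11/8 + 875/8 = 443/4.

443/4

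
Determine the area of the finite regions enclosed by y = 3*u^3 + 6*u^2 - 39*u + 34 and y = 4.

Set the curves equal: 3*u^3 + 6*u^2 - 39*u + 34 = 4, so 3*u^3 + 6*u^2 - 39*u + 30 = 0, which factors as 3*(u - 2)*(u - 1)*(u + 5) = 0. The curves meet at u = -5, 1, 2.
On [-5, 1], y = 3*u^3 + 6*u^2 - 39*u + 34 is on top; that piece has area ∫[-5,1] (3*u^3 + 6*u^2 - 39*u + 30) du = 432.
On [1, 2], y = 4 is on top; that piece has area ∫[1,2] (-(3*u^3 + 6*u^2 - 39*u + 30)) du = 13/4.
Total enclosed area = 432 + 13/4 = 1741/4.

1741/4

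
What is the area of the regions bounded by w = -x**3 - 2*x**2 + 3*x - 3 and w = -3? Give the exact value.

Set the curves equal: -x**3 - 2*x**2 + 3*x - 3 = -3, so -x**3 - 2*x**2 + 3*x = 0, which factors as -x*(x - 1)*(x + 3) = 0. The curves meet at x = -3, 0, 1.
On [-3, 0], w = -3 is on top; that piece has area ∫[-3,0] (-(-x**3 - 2*x**2 + 3*x)) dx = 45/4.
On [0, 1], w = -x**3 - 2*x**2 + 3*x - 3 is on top; that piece has area ∫[0,1] (-x**3 - 2*x**2 + 3*x) dx = 7/12.
Total enclosed area = 45/4 + 7/12 = 71/6.

71/6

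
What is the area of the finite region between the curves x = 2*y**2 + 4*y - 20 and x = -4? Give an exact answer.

72

Both boundary curves give x as a function of y, so integrate with respect to y. Setting them equal: 2*y**2 + 4*y - 16 = 0, i.e. 2*(y - 2)*(y + 4) = 0, so they meet at y = -4, 2.
For y in [-4, 2], x = 2*y**2 + 4*y - 20 is on the left; area = ∫[-4,2] (-(2*y**2 + 4*y - 16)) dy = 72.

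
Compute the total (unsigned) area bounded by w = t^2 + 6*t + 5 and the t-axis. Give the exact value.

32/3

The curve meets the t-axis where t^2 + 6*t + 5 = 0, i.e. (t + 1)*(t + 5) = 0, at t = -5, -1.
On [-5, -1] the curve lies below the axis; ∫[-5,-1] (t^2 + 6*t + 5) dt = -32/3, giving area 32/3.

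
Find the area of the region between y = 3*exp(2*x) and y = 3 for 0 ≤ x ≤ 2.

On [0, 2], (3*exp(2*x)) - (3) = 3*exp(2*x) - 3 is ≥ 0 throughout, so the area is a single integral of |3*exp(2*x) - 3|.
∫[0,2] (3*exp(2*x) - 3) dx = -15/2 + 3*exp(4)/2.

-15/2 + 3*exp(4)/2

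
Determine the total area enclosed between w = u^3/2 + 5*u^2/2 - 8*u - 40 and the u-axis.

The curve meets the u-axis where u^3/2 + 5*u^2/2 - 8*u - 40 = 0, i.e. (u - 4)*(u + 4)*(u + 5)/2 = 0, at u = -5, -4, 4.
On [-5, -4] the curve lies above the axis; ∫[-5,-4] (u^3/2 + 5*u^2/2 - 8*u - 40) du = 17/24, giving area 17/24.
On [-4, 4] the curve lies below the axis; ∫[-4,4] (u^3/2 + 5*u^2/2 - 8*u - 40) du = -640/3, giving area 640/3.
Total area = 17/24 + 640/3 = 5137/24.

5137/24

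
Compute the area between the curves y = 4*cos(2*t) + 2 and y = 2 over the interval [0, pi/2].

The difference (4*cos(2*t) + 2) - (2) = 4*cos(2*t) changes sign at t = pi/4 inside [0, pi/2], so split the integral there.
∫[0,pi/4] (4*cos(2*t)) dt = 2.
∫[pi/4,pi/2] (4*cos(2*t)) dt = -2; the area of that piece is 2.
Total area = 2 + 2 = 4.

4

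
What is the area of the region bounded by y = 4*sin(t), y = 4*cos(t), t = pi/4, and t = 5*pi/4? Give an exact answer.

On [pi/4, 5*pi/4], (4*sin(t)) - (4*cos(t)) = 4*sin(t) - 4*cos(t) is ≥ 0 throughout, so the area is a single integral of |4*sin(t) - 4*cos(t)|.
∫[pi/4,5*pi/4] (4*sin(t) - 4*cos(t)) dt = 8*sqrt(2).

8*sqrt(2)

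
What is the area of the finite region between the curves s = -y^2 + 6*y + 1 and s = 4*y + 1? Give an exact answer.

4/3

Both boundary curves give s as a function of y, so integrate with respect to y. Setting them equal: -y^2 + 2*y = 0, i.e. -y*(y - 2) = 0, so they meet at y = 0, 2.
For y in [0, 2], s = -y^2 + 6*y + 1 is on the right; area = ∫[0,2] (-y^2 + 2*y) dy = 4/3.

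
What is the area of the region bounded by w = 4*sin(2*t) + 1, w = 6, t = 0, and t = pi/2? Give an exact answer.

On [0, pi/2], (4*sin(2*t) + 1) - (6) = 4*sin(2*t) - 5 is ≤ 0 throughout, so the area is a single integral of |4*sin(2*t) - 5|.
∫[0,pi/2] (4*sin(2*t) - 5) dt = 4 - 5*pi/2; the area of that piece is -4 + 5*pi/2.

-4 + 5*pi/2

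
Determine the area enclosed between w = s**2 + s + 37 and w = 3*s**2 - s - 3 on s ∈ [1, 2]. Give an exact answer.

115/3

On [1, 2], (s**2 + s + 37) - (3*s**2 - s - 3) = -2*s**2 + 2*s + 40 is ≥ 0 throughout, so the area is a single integral of |-2*s**2 + 2*s + 40|.
∫[1,2] (-2*s**2 + 2*s + 40) ds = 115/3.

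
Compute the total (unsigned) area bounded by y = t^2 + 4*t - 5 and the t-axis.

The curve meets the t-axis where t^2 + 4*t - 5 = 0, i.e. (t - 1)*(t + 5) = 0, at t = -5, 1.
On [-5, 1] the curve lies below the axis; ∫[-5,1] (t^2 + 4*t - 5) dt = -36, giving area 36.

36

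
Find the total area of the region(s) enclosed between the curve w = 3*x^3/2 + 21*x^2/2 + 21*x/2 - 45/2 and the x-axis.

74

The curve meets the x-axis where 3*x^3/2 + 21*x^2/2 + 21*x/2 - 45/2 = 0, i.e. 3*(x - 1)*(x + 3)*(x + 5)/2 = 0, at x = -5, -3, 1.
On [-5, -3] the curve lies above the axis; ∫[-5,-3] (3*x^3/2 + 21*x^2/2 + 21*x/2 - 45/2) dx = 10, giving area 10.
On [-3, 1] the curve lies below the axis; ∫[-3,1] (3*x^3/2 + 21*x^2/2 + 21*x/2 - 45/2) dx = -64, giving area 64.
Total area = 10 + 64 = 74.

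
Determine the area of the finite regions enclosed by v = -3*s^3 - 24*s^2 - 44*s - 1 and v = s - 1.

Set the curves equal: -3*s^3 - 24*s^2 - 44*s - 1 = s - 1, so -3*s^3 - 24*s^2 - 45*s = 0, which factors as -3*s*(s + 3)*(s + 5) = 0. The curves meet at s = -5, -3, 0.
On [-5, -3], v = s - 1 is on top; that piece has area ∫[-5,-3] (-(-3*s^3 - 24*s^2 - 45*s)) ds = 16.
On [-3, 0], v = -3*s^3 - 24*s^2 - 44*s - 1 is on top; that piece has area ∫[-3,0] (-3*s^3 - 24*s^2 - 45*s) ds = 189/4.
Total enclosed area = 16 + 189/4 = 253/4.

253/4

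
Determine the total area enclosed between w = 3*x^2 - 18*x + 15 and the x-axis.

32

The curve meets the x-axis where 3*x^2 - 18*x + 15 = 0, i.e. 3*(x - 5)*(x - 1) = 0, at x = 1, 5.
On [1, 5] the curve lies below the axis; ∫[1,5] (3*x^2 - 18*x + 15) dx = -32, giving area 32.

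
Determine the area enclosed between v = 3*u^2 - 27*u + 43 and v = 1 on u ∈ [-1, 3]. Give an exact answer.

101

The difference (3*u^2 - 27*u + 43) - (1) = 3*u^2 - 27*u + 42 changes sign at u = 2 inside [-1, 3], so split the integral there.
∫[-1,2] (3*u^2 - 27*u + 42) du = 189/2.
∫[2,3] (3*u^2 - 27*u + 42) du = -13/2; the area of that piece is 13/2.
Total area = 189/2 + 13/2 = 101.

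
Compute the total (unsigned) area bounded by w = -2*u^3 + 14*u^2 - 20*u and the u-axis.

253/6

The curve meets the u-axis where -2*u^3 + 14*u^2 - 20*u = 0, i.e. -2*u*(u - 5)*(u - 2) = 0, at u = 0, 2, 5.
On [0, 2] the curve lies below the axis; ∫[0,2] (-2*u^3 + 14*u^2 - 20*u) du = -32/3, giving area 32/3.
On [2, 5] the curve lies above the axis; ∫[2,5] (-2*u^3 + 14*u^2 - 20*u) du = 63/2, giving area 63/2.
Total area = 32/3 + 63/2 = 253/6.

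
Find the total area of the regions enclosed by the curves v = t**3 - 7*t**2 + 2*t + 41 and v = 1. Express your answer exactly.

Set the curves equal: t**3 - 7*t**2 + 2*t + 41 = 1, so t**3 - 7*t**2 + 2*t + 40 = 0, which factors as (t - 5)*(t - 4)*(t + 2) = 0. The curves meet at t = -2, 4, 5.
On [-2, 4], v = t**3 - 7*t**2 + 2*t + 41 is on top; that piece has area ∫[-2,4] (t**3 - 7*t**2 + 2*t + 40) dt = 144.
On [4, 5], v = 1 is on top; that piece has area ∫[4,5] (-(t**3 - 7*t**2 + 2*t + 40)) dt = 13/12.
Total enclosed area = 144 + 13/12 = 1741/12.

1741/12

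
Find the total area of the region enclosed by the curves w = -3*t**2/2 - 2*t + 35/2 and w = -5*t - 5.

128

Set the curves equal: -3*t**2/2 - 2*t + 35/2 = -5*t - 5, so -3*t**2/2 + 3*t + 45/2 = 0, which factors as -3*(t - 5)*(t + 3)/2 = 0. The curves meet at t = -3, 5.
On [-3, 5], w = -3*t**2/2 - 2*t + 35/2 is on top; that piece has area ∫[-3,5] (-3*t**2/2 + 3*t + 45/2) dt = 128.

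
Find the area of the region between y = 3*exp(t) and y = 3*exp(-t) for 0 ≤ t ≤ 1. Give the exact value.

On [0, 1], (3*exp(t)) - (3*exp(-t)) = 3*exp(t) - 3*exp(-t) is ≥ 0 throughout, so the area is a single integral of |3*exp(t) - 3*exp(-t)|.
∫[0,1] (3*exp(t) - 3*exp(-t)) dt = -6 + 3*exp(-1) + 3*exp(1).

-6 + 3*exp(-1) + 3*exp(1)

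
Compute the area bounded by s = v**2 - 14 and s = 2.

Both boundary curves give s as a function of v, so integrate with respect to v. Setting them equal: v**2 - 16 = 0, i.e. (v - 4)*(v + 4) = 0, so they meet at v = -4, 4.
For v in [-4, 4], s = v**2 - 14 is on the left; area = ∫[-4,4] (-(v**2 - 16)) dv = 256/3.

256/3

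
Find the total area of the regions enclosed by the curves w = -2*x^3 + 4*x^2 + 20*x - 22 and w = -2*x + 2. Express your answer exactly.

Set the curves equal: -2*x^3 + 4*x^2 + 20*x - 22 = -2*x + 2, so -2*x^3 + 4*x^2 + 22*x - 24 = 0, which factors as -2*(x - 4)*(x - 1)*(x + 3) = 0. The curves meet at x = -3, 1, 4.
On [-3, 1], w = -2*x + 2 is on top; that piece has area ∫[-3,1] (-(-2*x^3 + 4*x^2 + 22*x - 24)) dx = 320/3.
On [1, 4], w = -2*x^3 + 4*x^2 + 20*x - 22 is on top; that piece has area ∫[1,4] (-2*x^3 + 4*x^2 + 22*x - 24) dx = 99/2.
Total enclosed area = 320/3 + 99/2 = 937/6.

937/6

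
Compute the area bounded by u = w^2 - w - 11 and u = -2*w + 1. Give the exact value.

343/6

Both boundary curves give u as a function of w, so integrate with respect to w. Setting them equal: w^2 + w - 12 = 0, i.e. (w - 3)*(w + 4) = 0, so they meet at w = -4, 3.
For w in [-4, 3], u = w^2 - w - 11 is on the left; area = ∫[-4,3] (-(w^2 + w - 12)) dw = 343/6.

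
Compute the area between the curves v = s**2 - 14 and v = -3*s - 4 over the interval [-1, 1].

On [-1, 1], (s**2 - 14) - (-3*s - 4) = s**2 + 3*s - 10 is ≤ 0 throughout, so the area is a single integral of |s**2 + 3*s - 10|.
∫[-1,1] (s**2 + 3*s - 10) ds = -58/3; the area of that piece is 58/3.

58/3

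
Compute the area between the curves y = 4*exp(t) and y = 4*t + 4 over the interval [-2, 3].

On [-2, 3], (4*exp(t)) - (4*t + 4) = -4*t + 4*exp(t) - 4 is ≥ 0 throughout, so the area is a single integral of |-4*t + 4*exp(t) - 4|.
∫[-2,3] (-4*t + 4*exp(t) - 4) dt = -30 - 4*exp(-2) + 4*exp(3).

-30 - 4*exp(-2) + 4*exp(3)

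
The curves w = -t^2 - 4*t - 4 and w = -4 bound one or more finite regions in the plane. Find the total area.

Set the curves equal: -t^2 - 4*t - 4 = -4, so -t^2 - 4*t = 0, which factors as -t*(t + 4) = 0. The curves meet at t = -4, 0.
On [-4, 0], w = -t^2 - 4*t - 4 is on top; that piece has area ∫[-4,0] (-t^2 - 4*t) dt = 32/3.

32/3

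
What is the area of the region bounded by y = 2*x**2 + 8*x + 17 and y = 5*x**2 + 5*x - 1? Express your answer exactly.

Set the curves equal: 2*x**2 + 8*x + 17 = 5*x**2 + 5*x - 1, so -3*x**2 + 3*x + 18 = 0, which factors as -3*(x - 3)*(x + 2) = 0. The curves meet at x = -2, 3.
On [-2, 3], y = 2*x**2 + 8*x + 17 is on top; that piece has area ∫[-2,3] (-3*x**2 + 3*x + 18) dx = 125/2.

125/2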